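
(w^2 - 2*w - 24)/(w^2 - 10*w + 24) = (w + 4)/(w - 4)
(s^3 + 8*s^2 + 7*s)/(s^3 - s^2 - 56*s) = (s + 1)/(s - 8)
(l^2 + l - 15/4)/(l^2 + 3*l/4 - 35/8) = 2*(2*l - 3)/(4*l - 7)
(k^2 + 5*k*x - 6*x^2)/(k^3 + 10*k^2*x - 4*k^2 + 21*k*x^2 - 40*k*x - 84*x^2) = (k^2 + 5*k*x - 6*x^2)/(k^3 + 10*k^2*x - 4*k^2 + 21*k*x^2 - 40*k*x - 84*x^2)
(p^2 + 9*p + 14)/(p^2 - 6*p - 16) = (p + 7)/(p - 8)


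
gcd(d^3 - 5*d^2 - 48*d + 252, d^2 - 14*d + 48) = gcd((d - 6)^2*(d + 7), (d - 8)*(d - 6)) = d - 6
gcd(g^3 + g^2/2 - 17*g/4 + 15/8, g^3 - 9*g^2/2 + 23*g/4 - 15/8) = g^2 - 2*g + 3/4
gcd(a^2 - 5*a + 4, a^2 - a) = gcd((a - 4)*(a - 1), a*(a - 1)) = a - 1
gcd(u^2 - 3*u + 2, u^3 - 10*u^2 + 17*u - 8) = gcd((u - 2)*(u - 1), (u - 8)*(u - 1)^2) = u - 1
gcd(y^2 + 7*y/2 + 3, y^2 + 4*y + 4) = y + 2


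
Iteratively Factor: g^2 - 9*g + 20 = (g - 4)*(g - 5)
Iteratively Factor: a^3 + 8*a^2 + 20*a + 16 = (a + 2)*(a^2 + 6*a + 8) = (a + 2)*(a + 4)*(a + 2)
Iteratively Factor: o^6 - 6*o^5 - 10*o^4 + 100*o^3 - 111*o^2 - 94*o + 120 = (o + 4)*(o^5 - 10*o^4 + 30*o^3 - 20*o^2 - 31*o + 30) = (o - 5)*(o + 4)*(o^4 - 5*o^3 + 5*o^2 + 5*o - 6) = (o - 5)*(o + 1)*(o + 4)*(o^3 - 6*o^2 + 11*o - 6) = (o - 5)*(o - 2)*(o + 1)*(o + 4)*(o^2 - 4*o + 3) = (o - 5)*(o - 2)*(o - 1)*(o + 1)*(o + 4)*(o - 3)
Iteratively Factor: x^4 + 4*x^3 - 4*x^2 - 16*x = (x + 4)*(x^3 - 4*x) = x*(x + 4)*(x^2 - 4) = x*(x + 2)*(x + 4)*(x - 2)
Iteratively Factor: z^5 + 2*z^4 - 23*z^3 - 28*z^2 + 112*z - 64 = (z - 4)*(z^4 + 6*z^3 + z^2 - 24*z + 16) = (z - 4)*(z - 1)*(z^3 + 7*z^2 + 8*z - 16) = (z - 4)*(z - 1)*(z + 4)*(z^2 + 3*z - 4) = (z - 4)*(z - 1)^2*(z + 4)*(z + 4)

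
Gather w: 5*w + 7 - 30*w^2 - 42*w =-30*w^2 - 37*w + 7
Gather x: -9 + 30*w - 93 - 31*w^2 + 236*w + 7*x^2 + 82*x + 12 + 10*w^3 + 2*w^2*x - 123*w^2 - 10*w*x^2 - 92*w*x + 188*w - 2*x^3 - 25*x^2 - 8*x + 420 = 10*w^3 - 154*w^2 + 454*w - 2*x^3 + x^2*(-10*w - 18) + x*(2*w^2 - 92*w + 74) + 330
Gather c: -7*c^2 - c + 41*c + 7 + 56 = -7*c^2 + 40*c + 63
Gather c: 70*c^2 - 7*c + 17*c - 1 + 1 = 70*c^2 + 10*c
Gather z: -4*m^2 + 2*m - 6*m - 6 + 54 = -4*m^2 - 4*m + 48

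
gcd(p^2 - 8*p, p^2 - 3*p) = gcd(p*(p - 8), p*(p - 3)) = p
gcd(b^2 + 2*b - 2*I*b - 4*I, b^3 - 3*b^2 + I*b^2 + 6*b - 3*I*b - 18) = b - 2*I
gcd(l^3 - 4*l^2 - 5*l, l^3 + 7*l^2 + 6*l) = l^2 + l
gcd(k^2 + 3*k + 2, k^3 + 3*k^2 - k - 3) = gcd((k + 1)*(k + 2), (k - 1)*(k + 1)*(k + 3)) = k + 1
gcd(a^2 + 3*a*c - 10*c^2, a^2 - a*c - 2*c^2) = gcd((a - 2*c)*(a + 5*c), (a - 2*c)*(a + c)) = a - 2*c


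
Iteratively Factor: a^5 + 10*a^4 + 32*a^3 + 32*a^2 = (a + 4)*(a^4 + 6*a^3 + 8*a^2) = (a + 4)^2*(a^3 + 2*a^2) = a*(a + 4)^2*(a^2 + 2*a) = a*(a + 2)*(a + 4)^2*(a)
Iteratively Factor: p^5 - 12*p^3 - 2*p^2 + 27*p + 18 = (p + 1)*(p^4 - p^3 - 11*p^2 + 9*p + 18) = (p + 1)*(p + 3)*(p^3 - 4*p^2 + p + 6) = (p - 2)*(p + 1)*(p + 3)*(p^2 - 2*p - 3) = (p - 3)*(p - 2)*(p + 1)*(p + 3)*(p + 1)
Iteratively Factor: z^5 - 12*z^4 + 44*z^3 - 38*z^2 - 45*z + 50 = (z - 1)*(z^4 - 11*z^3 + 33*z^2 - 5*z - 50) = (z - 2)*(z - 1)*(z^3 - 9*z^2 + 15*z + 25) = (z - 5)*(z - 2)*(z - 1)*(z^2 - 4*z - 5) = (z - 5)^2*(z - 2)*(z - 1)*(z + 1)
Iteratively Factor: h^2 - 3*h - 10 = (h - 5)*(h + 2)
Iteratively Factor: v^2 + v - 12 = (v + 4)*(v - 3)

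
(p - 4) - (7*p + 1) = -6*p - 5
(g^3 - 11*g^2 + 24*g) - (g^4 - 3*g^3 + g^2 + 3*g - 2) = -g^4 + 4*g^3 - 12*g^2 + 21*g + 2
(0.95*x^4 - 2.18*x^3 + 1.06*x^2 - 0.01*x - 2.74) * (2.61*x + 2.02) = 2.4795*x^5 - 3.7708*x^4 - 1.637*x^3 + 2.1151*x^2 - 7.1716*x - 5.5348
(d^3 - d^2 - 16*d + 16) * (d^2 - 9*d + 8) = d^5 - 10*d^4 + d^3 + 152*d^2 - 272*d + 128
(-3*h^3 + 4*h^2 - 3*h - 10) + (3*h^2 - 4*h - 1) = -3*h^3 + 7*h^2 - 7*h - 11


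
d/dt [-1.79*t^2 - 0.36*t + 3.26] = -3.58*t - 0.36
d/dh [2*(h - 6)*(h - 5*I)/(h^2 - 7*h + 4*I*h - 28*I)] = (h^2*(-2 + 18*I) - 232*I*h - 40 + 756*I)/(h^4 + h^3*(-14 + 8*I) + h^2*(33 - 112*I) + h*(224 + 392*I) - 784)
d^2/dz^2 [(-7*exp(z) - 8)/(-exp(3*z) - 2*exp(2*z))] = 2*(14*exp(3*z) + 57*exp(2*z) + 102*exp(z) + 64)*exp(-2*z)/(exp(3*z) + 6*exp(2*z) + 12*exp(z) + 8)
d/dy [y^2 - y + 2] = 2*y - 1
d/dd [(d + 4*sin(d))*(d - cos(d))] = (d + 4*sin(d))*(sin(d) + 1) + (d - cos(d))*(4*cos(d) + 1)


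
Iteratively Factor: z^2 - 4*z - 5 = (z + 1)*(z - 5)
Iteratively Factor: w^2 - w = (w - 1)*(w)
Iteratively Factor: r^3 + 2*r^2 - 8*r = (r)*(r^2 + 2*r - 8) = r*(r + 4)*(r - 2)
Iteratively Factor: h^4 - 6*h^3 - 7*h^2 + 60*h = (h + 3)*(h^3 - 9*h^2 + 20*h) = (h - 4)*(h + 3)*(h^2 - 5*h) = (h - 5)*(h - 4)*(h + 3)*(h)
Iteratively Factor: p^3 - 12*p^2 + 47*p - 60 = (p - 4)*(p^2 - 8*p + 15) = (p - 5)*(p - 4)*(p - 3)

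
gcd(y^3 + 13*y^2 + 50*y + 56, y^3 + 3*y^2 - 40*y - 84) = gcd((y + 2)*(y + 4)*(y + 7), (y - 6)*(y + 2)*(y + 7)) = y^2 + 9*y + 14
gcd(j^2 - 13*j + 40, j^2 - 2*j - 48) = j - 8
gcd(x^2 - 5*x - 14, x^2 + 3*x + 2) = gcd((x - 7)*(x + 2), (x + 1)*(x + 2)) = x + 2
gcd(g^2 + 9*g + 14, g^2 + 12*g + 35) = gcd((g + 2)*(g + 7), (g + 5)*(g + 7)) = g + 7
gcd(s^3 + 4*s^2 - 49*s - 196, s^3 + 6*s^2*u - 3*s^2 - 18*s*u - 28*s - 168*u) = s^2 - 3*s - 28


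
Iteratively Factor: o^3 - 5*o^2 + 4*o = (o - 1)*(o^2 - 4*o) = o*(o - 1)*(o - 4)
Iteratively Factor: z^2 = (z)*(z)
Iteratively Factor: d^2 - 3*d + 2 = (d - 2)*(d - 1)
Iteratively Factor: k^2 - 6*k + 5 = (k - 5)*(k - 1)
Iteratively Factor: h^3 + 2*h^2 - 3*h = (h - 1)*(h^2 + 3*h) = h*(h - 1)*(h + 3)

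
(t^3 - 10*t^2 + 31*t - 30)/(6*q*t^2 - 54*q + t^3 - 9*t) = (t^2 - 7*t + 10)/(6*q*t + 18*q + t^2 + 3*t)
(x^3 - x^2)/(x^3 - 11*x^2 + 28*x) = x*(x - 1)/(x^2 - 11*x + 28)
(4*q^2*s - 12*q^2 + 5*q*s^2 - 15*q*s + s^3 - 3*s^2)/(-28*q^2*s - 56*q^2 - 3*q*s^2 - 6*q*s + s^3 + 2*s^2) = (-q*s + 3*q - s^2 + 3*s)/(7*q*s + 14*q - s^2 - 2*s)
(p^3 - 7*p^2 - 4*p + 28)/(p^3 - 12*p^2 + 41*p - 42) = (p + 2)/(p - 3)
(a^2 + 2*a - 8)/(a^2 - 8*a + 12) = (a + 4)/(a - 6)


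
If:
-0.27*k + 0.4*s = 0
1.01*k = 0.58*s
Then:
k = 0.00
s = 0.00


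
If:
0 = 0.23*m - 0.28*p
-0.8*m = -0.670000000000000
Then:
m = 0.84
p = 0.69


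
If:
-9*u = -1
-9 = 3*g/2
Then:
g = -6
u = 1/9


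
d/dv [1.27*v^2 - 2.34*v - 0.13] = 2.54*v - 2.34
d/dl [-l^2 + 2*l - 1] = 2 - 2*l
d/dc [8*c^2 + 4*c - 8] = 16*c + 4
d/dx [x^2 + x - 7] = 2*x + 1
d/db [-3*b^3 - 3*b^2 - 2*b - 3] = -9*b^2 - 6*b - 2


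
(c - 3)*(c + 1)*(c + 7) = c^3 + 5*c^2 - 17*c - 21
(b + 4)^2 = b^2 + 8*b + 16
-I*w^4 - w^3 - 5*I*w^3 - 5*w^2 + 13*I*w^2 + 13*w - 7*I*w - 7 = (w - 1)*(w + 7)*(w - I)*(-I*w + I)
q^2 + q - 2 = (q - 1)*(q + 2)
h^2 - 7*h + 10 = (h - 5)*(h - 2)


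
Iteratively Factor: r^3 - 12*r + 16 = (r - 2)*(r^2 + 2*r - 8) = (r - 2)*(r + 4)*(r - 2)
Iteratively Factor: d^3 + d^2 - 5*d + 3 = (d + 3)*(d^2 - 2*d + 1) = (d - 1)*(d + 3)*(d - 1)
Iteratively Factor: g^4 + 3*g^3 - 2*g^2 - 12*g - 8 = (g - 2)*(g^3 + 5*g^2 + 8*g + 4) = (g - 2)*(g + 2)*(g^2 + 3*g + 2) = (g - 2)*(g + 1)*(g + 2)*(g + 2)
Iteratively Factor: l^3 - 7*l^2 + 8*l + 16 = (l - 4)*(l^2 - 3*l - 4) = (l - 4)*(l + 1)*(l - 4)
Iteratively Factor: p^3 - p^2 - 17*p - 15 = (p - 5)*(p^2 + 4*p + 3) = (p - 5)*(p + 3)*(p + 1)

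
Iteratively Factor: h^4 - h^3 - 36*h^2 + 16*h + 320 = (h - 5)*(h^3 + 4*h^2 - 16*h - 64) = (h - 5)*(h - 4)*(h^2 + 8*h + 16) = (h - 5)*(h - 4)*(h + 4)*(h + 4)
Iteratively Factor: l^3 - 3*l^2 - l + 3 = (l - 3)*(l^2 - 1) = (l - 3)*(l + 1)*(l - 1)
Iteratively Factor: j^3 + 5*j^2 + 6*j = (j + 2)*(j^2 + 3*j) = (j + 2)*(j + 3)*(j)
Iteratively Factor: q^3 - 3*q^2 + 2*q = (q - 1)*(q^2 - 2*q) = (q - 2)*(q - 1)*(q)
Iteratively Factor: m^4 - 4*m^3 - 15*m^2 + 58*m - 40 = (m - 5)*(m^3 + m^2 - 10*m + 8) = (m - 5)*(m - 2)*(m^2 + 3*m - 4) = (m - 5)*(m - 2)*(m - 1)*(m + 4)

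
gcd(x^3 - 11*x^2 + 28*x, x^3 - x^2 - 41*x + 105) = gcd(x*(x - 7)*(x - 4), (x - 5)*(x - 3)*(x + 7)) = 1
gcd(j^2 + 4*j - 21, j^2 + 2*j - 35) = j + 7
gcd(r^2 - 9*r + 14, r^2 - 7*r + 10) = r - 2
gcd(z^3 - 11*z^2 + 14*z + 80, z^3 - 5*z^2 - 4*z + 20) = z^2 - 3*z - 10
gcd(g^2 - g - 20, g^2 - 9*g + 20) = g - 5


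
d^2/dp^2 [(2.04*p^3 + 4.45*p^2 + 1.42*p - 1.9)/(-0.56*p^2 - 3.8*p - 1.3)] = (1.77635683940025e-15*p^5 - 37.896384*p^3 - 37.45296*p^2 + 9.77616000000003*p + 51.0942)/(0.175616*p^6 + 3.57504*p^5 + 25.48224*p^4 + 71.4704*p^3 + 59.1552*p^2 + 19.266*p + 2.197)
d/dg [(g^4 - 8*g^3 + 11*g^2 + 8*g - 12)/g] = 3*g^2 - 16*g + 11 + 12/g^2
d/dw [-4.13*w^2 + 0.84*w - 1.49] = 0.84 - 8.26*w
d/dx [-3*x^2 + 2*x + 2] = 2 - 6*x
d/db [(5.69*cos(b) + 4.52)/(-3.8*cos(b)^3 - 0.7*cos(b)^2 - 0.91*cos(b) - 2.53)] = (-43.244*cos(b)^3 - 55.511*cos(b)^2 - 6.328*cos(b) + 10.2825)*sin(b)/(14.44*cos(b)^6 + 5.32*cos(b)^5 + 7.406*cos(b)^4 + 20.502*cos(b)^3 + 4.3701*cos(b)^2 + 4.6046*cos(b) + 6.4009)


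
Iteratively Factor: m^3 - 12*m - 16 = (m + 2)*(m^2 - 2*m - 8) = (m + 2)^2*(m - 4)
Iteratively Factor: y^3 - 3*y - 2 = (y + 1)*(y^2 - y - 2) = (y - 2)*(y + 1)*(y + 1)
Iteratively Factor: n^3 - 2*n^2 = (n - 2)*(n^2) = n*(n - 2)*(n)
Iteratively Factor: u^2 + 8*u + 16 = (u + 4)*(u + 4)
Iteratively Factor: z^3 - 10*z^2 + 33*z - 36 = (z - 4)*(z^2 - 6*z + 9) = (z - 4)*(z - 3)*(z - 3)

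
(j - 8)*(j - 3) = j^2 - 11*j + 24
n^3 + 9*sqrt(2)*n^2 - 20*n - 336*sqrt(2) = (n - 4*sqrt(2))*(n + 6*sqrt(2))*(n + 7*sqrt(2))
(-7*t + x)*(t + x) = -7*t^2 - 6*t*x + x^2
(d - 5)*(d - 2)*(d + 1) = d^3 - 6*d^2 + 3*d + 10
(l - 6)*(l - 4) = l^2 - 10*l + 24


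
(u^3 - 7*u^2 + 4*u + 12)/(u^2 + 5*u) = (u^3 - 7*u^2 + 4*u + 12)/(u*(u + 5))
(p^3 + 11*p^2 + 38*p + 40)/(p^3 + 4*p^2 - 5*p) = (p^2 + 6*p + 8)/(p*(p - 1))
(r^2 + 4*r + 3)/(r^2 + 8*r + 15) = (r + 1)/(r + 5)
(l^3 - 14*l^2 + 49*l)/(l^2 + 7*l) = (l^2 - 14*l + 49)/(l + 7)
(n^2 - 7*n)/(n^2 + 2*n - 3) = n*(n - 7)/(n^2 + 2*n - 3)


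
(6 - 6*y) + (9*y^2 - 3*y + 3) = 9*y^2 - 9*y + 9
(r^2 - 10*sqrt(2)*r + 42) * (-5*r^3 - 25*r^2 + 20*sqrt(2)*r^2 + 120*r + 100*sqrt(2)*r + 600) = -5*r^5 - 25*r^4 + 70*sqrt(2)*r^4 - 490*r^3 + 350*sqrt(2)*r^3 - 2450*r^2 - 360*sqrt(2)*r^2 - 1800*sqrt(2)*r + 5040*r + 25200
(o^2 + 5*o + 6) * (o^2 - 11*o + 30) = o^4 - 6*o^3 - 19*o^2 + 84*o + 180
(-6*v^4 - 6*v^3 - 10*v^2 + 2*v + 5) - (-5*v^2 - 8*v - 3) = -6*v^4 - 6*v^3 - 5*v^2 + 10*v + 8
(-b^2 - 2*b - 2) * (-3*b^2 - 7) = 3*b^4 + 6*b^3 + 13*b^2 + 14*b + 14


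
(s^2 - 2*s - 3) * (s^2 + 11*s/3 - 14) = s^4 + 5*s^3/3 - 73*s^2/3 + 17*s + 42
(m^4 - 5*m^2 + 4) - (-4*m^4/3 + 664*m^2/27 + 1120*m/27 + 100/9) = 7*m^4/3 - 799*m^2/27 - 1120*m/27 - 64/9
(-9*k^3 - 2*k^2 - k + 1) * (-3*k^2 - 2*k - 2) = 27*k^5 + 24*k^4 + 25*k^3 + 3*k^2 - 2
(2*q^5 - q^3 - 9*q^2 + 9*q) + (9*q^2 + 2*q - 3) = 2*q^5 - q^3 + 11*q - 3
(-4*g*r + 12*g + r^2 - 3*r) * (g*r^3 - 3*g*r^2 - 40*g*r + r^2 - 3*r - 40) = -4*g^2*r^4 + 24*g^2*r^3 + 124*g^2*r^2 - 480*g^2*r + g*r^5 - 6*g*r^4 - 35*g*r^3 + 144*g*r^2 + 124*g*r - 480*g + r^4 - 6*r^3 - 31*r^2 + 120*r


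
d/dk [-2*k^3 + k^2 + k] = -6*k^2 + 2*k + 1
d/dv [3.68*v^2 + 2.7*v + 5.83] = 7.36*v + 2.7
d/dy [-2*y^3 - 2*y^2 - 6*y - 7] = -6*y^2 - 4*y - 6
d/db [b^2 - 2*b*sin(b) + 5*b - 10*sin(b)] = -2*b*cos(b) + 2*b - 2*sin(b) - 10*cos(b) + 5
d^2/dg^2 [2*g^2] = 4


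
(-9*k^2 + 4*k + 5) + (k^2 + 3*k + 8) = -8*k^2 + 7*k + 13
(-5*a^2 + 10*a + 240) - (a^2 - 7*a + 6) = -6*a^2 + 17*a + 234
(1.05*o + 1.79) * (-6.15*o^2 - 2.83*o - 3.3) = -6.4575*o^3 - 13.98*o^2 - 8.5307*o - 5.907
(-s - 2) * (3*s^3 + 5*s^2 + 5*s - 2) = -3*s^4 - 11*s^3 - 15*s^2 - 8*s + 4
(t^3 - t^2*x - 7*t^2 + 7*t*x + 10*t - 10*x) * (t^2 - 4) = t^5 - t^4*x - 7*t^4 + 7*t^3*x + 6*t^3 - 6*t^2*x + 28*t^2 - 28*t*x - 40*t + 40*x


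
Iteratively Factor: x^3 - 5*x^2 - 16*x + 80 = (x + 4)*(x^2 - 9*x + 20) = (x - 4)*(x + 4)*(x - 5)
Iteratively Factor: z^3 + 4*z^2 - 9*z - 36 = (z - 3)*(z^2 + 7*z + 12) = (z - 3)*(z + 4)*(z + 3)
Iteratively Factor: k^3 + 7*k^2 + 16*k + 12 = (k + 2)*(k^2 + 5*k + 6) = (k + 2)^2*(k + 3)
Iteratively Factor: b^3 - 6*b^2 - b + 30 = (b + 2)*(b^2 - 8*b + 15) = (b - 5)*(b + 2)*(b - 3)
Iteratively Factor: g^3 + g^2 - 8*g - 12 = (g + 2)*(g^2 - g - 6) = (g - 3)*(g + 2)*(g + 2)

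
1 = 1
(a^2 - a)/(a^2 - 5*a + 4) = a/(a - 4)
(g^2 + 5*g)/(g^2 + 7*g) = (g + 5)/(g + 7)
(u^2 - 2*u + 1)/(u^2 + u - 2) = (u - 1)/(u + 2)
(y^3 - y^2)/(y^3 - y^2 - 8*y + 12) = y^2*(y - 1)/(y^3 - y^2 - 8*y + 12)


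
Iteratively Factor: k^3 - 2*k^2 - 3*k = (k - 3)*(k^2 + k) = k*(k - 3)*(k + 1)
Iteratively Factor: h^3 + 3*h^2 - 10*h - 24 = (h + 4)*(h^2 - h - 6) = (h - 3)*(h + 4)*(h + 2)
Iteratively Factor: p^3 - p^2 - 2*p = (p - 2)*(p^2 + p) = p*(p - 2)*(p + 1)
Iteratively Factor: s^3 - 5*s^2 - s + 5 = (s - 1)*(s^2 - 4*s - 5) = (s - 5)*(s - 1)*(s + 1)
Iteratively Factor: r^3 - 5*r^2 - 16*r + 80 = (r - 4)*(r^2 - r - 20) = (r - 4)*(r + 4)*(r - 5)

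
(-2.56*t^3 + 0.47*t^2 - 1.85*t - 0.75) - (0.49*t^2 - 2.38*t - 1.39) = -2.56*t^3 - 0.02*t^2 + 0.53*t + 0.64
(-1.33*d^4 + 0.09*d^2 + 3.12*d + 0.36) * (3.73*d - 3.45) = -4.9609*d^5 + 4.5885*d^4 + 0.3357*d^3 + 11.3271*d^2 - 9.4212*d - 1.242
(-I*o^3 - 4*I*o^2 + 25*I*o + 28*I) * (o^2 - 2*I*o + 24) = -I*o^5 - 2*o^4 - 4*I*o^4 - 8*o^3 + I*o^3 + 50*o^2 - 68*I*o^2 + 56*o + 600*I*o + 672*I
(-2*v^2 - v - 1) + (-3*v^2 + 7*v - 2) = -5*v^2 + 6*v - 3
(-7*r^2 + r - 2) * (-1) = 7*r^2 - r + 2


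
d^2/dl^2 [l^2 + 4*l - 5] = 2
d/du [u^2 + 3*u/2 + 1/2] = 2*u + 3/2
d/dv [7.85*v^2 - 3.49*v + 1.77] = 15.7*v - 3.49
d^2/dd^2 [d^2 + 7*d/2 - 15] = 2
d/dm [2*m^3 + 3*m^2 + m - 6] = 6*m^2 + 6*m + 1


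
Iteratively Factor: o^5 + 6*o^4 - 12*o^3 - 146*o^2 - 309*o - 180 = (o + 3)*(o^4 + 3*o^3 - 21*o^2 - 83*o - 60) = (o + 3)^2*(o^3 - 21*o - 20) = (o + 1)*(o + 3)^2*(o^2 - o - 20) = (o - 5)*(o + 1)*(o + 3)^2*(o + 4)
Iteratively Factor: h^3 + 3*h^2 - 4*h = (h)*(h^2 + 3*h - 4) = h*(h + 4)*(h - 1)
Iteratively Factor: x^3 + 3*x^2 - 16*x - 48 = (x + 4)*(x^2 - x - 12) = (x + 3)*(x + 4)*(x - 4)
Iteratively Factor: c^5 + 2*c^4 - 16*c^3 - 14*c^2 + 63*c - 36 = (c + 4)*(c^4 - 2*c^3 - 8*c^2 + 18*c - 9) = (c - 3)*(c + 4)*(c^3 + c^2 - 5*c + 3) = (c - 3)*(c - 1)*(c + 4)*(c^2 + 2*c - 3) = (c - 3)*(c - 1)*(c + 3)*(c + 4)*(c - 1)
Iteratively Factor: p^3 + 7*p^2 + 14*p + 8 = (p + 4)*(p^2 + 3*p + 2) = (p + 2)*(p + 4)*(p + 1)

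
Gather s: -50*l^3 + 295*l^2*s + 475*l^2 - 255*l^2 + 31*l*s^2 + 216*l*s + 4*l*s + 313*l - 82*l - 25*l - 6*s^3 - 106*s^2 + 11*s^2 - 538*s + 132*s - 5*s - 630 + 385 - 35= -50*l^3 + 220*l^2 + 206*l - 6*s^3 + s^2*(31*l - 95) + s*(295*l^2 + 220*l - 411) - 280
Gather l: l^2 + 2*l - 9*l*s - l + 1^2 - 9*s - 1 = l^2 + l*(1 - 9*s) - 9*s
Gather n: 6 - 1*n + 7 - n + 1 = 14 - 2*n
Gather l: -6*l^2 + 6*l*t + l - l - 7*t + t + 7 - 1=-6*l^2 + 6*l*t - 6*t + 6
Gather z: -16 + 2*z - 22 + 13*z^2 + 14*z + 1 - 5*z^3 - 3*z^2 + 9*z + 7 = -5*z^3 + 10*z^2 + 25*z - 30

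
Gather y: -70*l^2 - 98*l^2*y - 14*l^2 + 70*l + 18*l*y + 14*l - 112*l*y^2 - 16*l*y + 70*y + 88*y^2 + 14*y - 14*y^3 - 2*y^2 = -84*l^2 + 84*l - 14*y^3 + y^2*(86 - 112*l) + y*(-98*l^2 + 2*l + 84)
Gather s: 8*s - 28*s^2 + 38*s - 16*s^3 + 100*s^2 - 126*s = -16*s^3 + 72*s^2 - 80*s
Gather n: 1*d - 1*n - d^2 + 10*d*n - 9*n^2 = -d^2 + d - 9*n^2 + n*(10*d - 1)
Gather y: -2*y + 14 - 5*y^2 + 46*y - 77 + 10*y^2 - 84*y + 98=5*y^2 - 40*y + 35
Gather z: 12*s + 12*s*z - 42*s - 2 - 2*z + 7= -30*s + z*(12*s - 2) + 5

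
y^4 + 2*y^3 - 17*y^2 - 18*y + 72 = (y - 3)*(y - 2)*(y + 3)*(y + 4)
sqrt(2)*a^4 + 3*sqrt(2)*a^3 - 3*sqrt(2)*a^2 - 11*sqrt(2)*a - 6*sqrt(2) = (a - 2)*(a + 1)*(a + 3)*(sqrt(2)*a + sqrt(2))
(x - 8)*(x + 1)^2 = x^3 - 6*x^2 - 15*x - 8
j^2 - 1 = (j - 1)*(j + 1)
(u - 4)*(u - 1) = u^2 - 5*u + 4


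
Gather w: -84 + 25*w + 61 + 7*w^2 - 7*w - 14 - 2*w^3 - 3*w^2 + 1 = -2*w^3 + 4*w^2 + 18*w - 36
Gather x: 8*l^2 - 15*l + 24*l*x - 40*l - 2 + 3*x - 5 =8*l^2 - 55*l + x*(24*l + 3) - 7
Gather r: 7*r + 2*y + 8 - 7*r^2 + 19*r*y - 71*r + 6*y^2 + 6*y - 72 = -7*r^2 + r*(19*y - 64) + 6*y^2 + 8*y - 64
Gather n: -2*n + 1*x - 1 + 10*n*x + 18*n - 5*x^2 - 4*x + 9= n*(10*x + 16) - 5*x^2 - 3*x + 8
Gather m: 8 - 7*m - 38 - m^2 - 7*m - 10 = -m^2 - 14*m - 40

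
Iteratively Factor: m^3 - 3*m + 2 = (m - 1)*(m^2 + m - 2) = (m - 1)*(m + 2)*(m - 1)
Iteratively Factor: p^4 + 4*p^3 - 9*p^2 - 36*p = (p + 4)*(p^3 - 9*p) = p*(p + 4)*(p^2 - 9) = p*(p + 3)*(p + 4)*(p - 3)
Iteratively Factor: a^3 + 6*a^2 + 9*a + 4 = (a + 1)*(a^2 + 5*a + 4) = (a + 1)*(a + 4)*(a + 1)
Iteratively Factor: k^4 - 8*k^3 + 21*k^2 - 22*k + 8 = (k - 2)*(k^3 - 6*k^2 + 9*k - 4) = (k - 2)*(k - 1)*(k^2 - 5*k + 4) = (k - 4)*(k - 2)*(k - 1)*(k - 1)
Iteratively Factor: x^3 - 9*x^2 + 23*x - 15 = (x - 3)*(x^2 - 6*x + 5) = (x - 5)*(x - 3)*(x - 1)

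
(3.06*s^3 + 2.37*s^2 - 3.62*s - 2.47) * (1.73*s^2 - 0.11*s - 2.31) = 5.2938*s^5 + 3.7635*s^4 - 13.5919*s^3 - 9.3496*s^2 + 8.6339*s + 5.7057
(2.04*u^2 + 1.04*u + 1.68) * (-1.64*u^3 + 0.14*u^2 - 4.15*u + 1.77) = -3.3456*u^5 - 1.42*u^4 - 11.0756*u^3 - 0.470000000000001*u^2 - 5.1312*u + 2.9736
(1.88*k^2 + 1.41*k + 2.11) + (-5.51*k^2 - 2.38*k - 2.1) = -3.63*k^2 - 0.97*k + 0.00999999999999979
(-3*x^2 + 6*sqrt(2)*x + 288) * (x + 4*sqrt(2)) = -3*x^3 - 6*sqrt(2)*x^2 + 336*x + 1152*sqrt(2)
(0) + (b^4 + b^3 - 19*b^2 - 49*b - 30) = b^4 + b^3 - 19*b^2 - 49*b - 30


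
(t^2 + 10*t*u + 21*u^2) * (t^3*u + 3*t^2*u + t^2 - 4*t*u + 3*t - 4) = t^5*u + 10*t^4*u^2 + 3*t^4*u + t^4 + 21*t^3*u^3 + 30*t^3*u^2 + 6*t^3*u + 3*t^3 + 63*t^2*u^3 - 19*t^2*u^2 + 30*t^2*u - 4*t^2 - 84*t*u^3 + 63*t*u^2 - 40*t*u - 84*u^2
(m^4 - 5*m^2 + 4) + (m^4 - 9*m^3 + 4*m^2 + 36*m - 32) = 2*m^4 - 9*m^3 - m^2 + 36*m - 28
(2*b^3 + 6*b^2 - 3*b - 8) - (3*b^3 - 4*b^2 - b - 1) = -b^3 + 10*b^2 - 2*b - 7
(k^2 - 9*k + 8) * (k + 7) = k^3 - 2*k^2 - 55*k + 56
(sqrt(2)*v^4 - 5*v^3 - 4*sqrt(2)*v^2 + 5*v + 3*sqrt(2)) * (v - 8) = sqrt(2)*v^5 - 8*sqrt(2)*v^4 - 5*v^4 - 4*sqrt(2)*v^3 + 40*v^3 + 5*v^2 + 32*sqrt(2)*v^2 - 40*v + 3*sqrt(2)*v - 24*sqrt(2)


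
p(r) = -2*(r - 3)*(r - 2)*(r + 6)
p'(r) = -2*(r - 3)*(r - 2) - 2*(r - 3)*(r + 6) - 2*(r - 2)*(r + 6) = -6*r^2 - 4*r + 48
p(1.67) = -6.73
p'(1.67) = 24.59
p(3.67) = -21.64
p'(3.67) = -47.49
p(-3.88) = -171.53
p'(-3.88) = -26.81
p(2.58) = 4.18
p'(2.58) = -2.26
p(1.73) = -5.30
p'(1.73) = 23.12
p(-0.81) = -111.13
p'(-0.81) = 47.30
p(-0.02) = -72.96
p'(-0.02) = 48.08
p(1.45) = -12.70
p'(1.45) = 29.58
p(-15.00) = 5508.00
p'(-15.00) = -1242.00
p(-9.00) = 792.00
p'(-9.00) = -402.00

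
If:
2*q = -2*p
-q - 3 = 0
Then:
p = 3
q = -3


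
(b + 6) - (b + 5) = 1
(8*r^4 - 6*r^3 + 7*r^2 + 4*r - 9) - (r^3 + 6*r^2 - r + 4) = 8*r^4 - 7*r^3 + r^2 + 5*r - 13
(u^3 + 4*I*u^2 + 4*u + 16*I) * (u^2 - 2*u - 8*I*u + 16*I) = u^5 - 2*u^4 - 4*I*u^4 + 36*u^3 + 8*I*u^3 - 72*u^2 - 16*I*u^2 + 128*u + 32*I*u - 256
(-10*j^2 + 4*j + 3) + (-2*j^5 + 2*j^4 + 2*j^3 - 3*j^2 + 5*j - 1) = -2*j^5 + 2*j^4 + 2*j^3 - 13*j^2 + 9*j + 2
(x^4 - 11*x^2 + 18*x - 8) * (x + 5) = x^5 + 5*x^4 - 11*x^3 - 37*x^2 + 82*x - 40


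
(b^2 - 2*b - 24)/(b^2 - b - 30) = (b + 4)/(b + 5)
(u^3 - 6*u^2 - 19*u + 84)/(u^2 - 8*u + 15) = (u^2 - 3*u - 28)/(u - 5)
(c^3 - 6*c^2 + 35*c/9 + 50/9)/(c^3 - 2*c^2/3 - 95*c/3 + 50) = (c + 2/3)/(c + 6)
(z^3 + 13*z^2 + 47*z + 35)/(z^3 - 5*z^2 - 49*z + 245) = (z^2 + 6*z + 5)/(z^2 - 12*z + 35)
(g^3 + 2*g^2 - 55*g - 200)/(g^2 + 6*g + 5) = (g^2 - 3*g - 40)/(g + 1)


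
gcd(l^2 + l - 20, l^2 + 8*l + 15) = l + 5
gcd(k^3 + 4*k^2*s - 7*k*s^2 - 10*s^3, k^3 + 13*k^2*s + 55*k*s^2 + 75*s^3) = k + 5*s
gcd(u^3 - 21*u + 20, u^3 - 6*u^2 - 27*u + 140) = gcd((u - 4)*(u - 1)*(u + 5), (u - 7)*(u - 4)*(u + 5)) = u^2 + u - 20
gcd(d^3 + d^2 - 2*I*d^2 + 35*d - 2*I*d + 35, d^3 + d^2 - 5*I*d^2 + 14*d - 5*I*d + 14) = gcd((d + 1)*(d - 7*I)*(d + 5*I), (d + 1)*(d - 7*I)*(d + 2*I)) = d^2 + d*(1 - 7*I) - 7*I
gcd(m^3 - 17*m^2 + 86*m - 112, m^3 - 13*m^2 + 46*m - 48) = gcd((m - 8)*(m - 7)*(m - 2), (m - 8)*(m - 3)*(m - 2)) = m^2 - 10*m + 16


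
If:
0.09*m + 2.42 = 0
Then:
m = -26.89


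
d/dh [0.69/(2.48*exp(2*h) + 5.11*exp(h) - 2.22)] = (-3.4224*exp(h) - 3.5259)*exp(h)/(2.48*exp(2*h) + 5.11*exp(h) - 2.22)^2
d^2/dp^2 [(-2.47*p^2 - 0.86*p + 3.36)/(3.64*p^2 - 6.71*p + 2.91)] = (-143.445848*p^3 + 424.091304*p^2 - 437.73912*p + 155.963718)/(48.228544*p^6 - 266.714448*p^5 + 607.33218*p^4 - 728.561735*p^3 + 485.532045*p^2 - 170.462853*p + 24.642171)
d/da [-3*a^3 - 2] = -9*a^2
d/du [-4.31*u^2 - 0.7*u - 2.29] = -8.62*u - 0.7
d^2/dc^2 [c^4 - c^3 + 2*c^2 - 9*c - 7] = 12*c^2 - 6*c + 4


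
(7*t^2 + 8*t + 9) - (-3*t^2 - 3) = 10*t^2 + 8*t + 12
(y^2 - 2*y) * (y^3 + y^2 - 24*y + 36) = y^5 - y^4 - 26*y^3 + 84*y^2 - 72*y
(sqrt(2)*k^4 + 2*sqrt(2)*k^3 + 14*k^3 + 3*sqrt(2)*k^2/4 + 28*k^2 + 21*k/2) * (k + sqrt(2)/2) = sqrt(2)*k^5 + 2*sqrt(2)*k^4 + 15*k^4 + 31*sqrt(2)*k^3/4 + 30*k^3 + 45*k^2/4 + 14*sqrt(2)*k^2 + 21*sqrt(2)*k/4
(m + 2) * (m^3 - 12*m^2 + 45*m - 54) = m^4 - 10*m^3 + 21*m^2 + 36*m - 108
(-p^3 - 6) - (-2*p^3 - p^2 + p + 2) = p^3 + p^2 - p - 8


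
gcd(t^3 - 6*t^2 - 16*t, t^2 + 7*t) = t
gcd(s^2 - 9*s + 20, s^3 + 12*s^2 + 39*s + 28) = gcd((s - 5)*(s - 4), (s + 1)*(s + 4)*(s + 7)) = 1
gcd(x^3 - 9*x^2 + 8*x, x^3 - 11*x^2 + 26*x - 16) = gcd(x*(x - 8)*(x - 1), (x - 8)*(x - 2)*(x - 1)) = x^2 - 9*x + 8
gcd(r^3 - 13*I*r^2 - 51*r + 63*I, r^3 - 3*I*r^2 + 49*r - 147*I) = r^2 - 10*I*r - 21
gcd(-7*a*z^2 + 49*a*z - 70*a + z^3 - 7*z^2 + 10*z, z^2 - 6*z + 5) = z - 5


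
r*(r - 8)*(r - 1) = r^3 - 9*r^2 + 8*r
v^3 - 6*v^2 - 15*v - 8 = (v - 8)*(v + 1)^2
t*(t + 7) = t^2 + 7*t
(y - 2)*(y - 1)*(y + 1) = y^3 - 2*y^2 - y + 2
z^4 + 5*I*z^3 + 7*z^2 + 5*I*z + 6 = (z - I)^2*(z + I)*(z + 6*I)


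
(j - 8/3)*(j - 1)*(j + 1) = j^3 - 8*j^2/3 - j + 8/3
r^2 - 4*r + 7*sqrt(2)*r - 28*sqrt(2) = (r - 4)*(r + 7*sqrt(2))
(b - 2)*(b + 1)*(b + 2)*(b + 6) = b^4 + 7*b^3 + 2*b^2 - 28*b - 24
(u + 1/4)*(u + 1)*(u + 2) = u^3 + 13*u^2/4 + 11*u/4 + 1/2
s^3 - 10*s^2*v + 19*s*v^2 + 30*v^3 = (s - 6*v)*(s - 5*v)*(s + v)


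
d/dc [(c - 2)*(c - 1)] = 2*c - 3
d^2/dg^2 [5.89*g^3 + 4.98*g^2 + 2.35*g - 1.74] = 35.34*g + 9.96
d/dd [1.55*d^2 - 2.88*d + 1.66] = 3.1*d - 2.88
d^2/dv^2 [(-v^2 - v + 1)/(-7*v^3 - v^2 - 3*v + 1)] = 2*(49*v^6 + 147*v^5 - 336*v^4 - 30*v^3 - 21*v^2 - 27*v - 6)/(343*v^9 + 147*v^8 + 462*v^7 - 20*v^6 + 156*v^5 - 102*v^4 + 30*v^3 - 24*v^2 + 9*v - 1)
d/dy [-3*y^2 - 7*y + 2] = -6*y - 7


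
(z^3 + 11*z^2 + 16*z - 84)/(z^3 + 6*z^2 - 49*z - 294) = (z - 2)/(z - 7)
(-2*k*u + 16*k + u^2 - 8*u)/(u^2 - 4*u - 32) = (-2*k + u)/(u + 4)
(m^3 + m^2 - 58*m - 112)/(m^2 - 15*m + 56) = (m^2 + 9*m + 14)/(m - 7)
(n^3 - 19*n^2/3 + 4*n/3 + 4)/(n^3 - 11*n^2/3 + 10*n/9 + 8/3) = 3*(n^2 - 7*n + 6)/(3*n^2 - 13*n + 12)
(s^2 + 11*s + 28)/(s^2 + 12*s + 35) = (s + 4)/(s + 5)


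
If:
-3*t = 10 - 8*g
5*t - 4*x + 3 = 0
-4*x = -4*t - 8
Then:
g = 25/8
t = 5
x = 7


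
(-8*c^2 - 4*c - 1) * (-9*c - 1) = 72*c^3 + 44*c^2 + 13*c + 1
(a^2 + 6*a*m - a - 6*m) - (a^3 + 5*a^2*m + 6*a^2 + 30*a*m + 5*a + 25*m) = -a^3 - 5*a^2*m - 5*a^2 - 24*a*m - 6*a - 31*m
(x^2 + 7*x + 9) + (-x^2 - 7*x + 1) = 10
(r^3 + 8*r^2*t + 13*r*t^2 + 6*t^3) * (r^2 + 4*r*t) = r^5 + 12*r^4*t + 45*r^3*t^2 + 58*r^2*t^3 + 24*r*t^4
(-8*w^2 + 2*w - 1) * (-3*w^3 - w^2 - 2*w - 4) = 24*w^5 + 2*w^4 + 17*w^3 + 29*w^2 - 6*w + 4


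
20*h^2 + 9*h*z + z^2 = (4*h + z)*(5*h + z)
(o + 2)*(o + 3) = o^2 + 5*o + 6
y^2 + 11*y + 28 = (y + 4)*(y + 7)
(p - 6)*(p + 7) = p^2 + p - 42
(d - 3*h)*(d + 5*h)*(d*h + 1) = d^3*h + 2*d^2*h^2 + d^2 - 15*d*h^3 + 2*d*h - 15*h^2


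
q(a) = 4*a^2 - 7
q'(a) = 8*a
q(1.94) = 8.05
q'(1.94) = 15.52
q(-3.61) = 45.13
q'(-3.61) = -28.88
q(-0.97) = -3.24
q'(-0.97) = -7.76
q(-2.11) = 10.81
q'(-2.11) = -16.88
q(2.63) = 20.67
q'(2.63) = 21.04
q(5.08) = 96.23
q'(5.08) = 40.64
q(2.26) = 13.43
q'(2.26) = 18.08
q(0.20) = -6.84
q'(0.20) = 1.60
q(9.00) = 317.00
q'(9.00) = 72.00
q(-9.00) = 317.00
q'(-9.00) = -72.00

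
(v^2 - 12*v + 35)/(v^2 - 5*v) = (v - 7)/v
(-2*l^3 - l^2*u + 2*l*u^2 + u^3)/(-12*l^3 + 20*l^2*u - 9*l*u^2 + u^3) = (2*l^2 + 3*l*u + u^2)/(12*l^2 - 8*l*u + u^2)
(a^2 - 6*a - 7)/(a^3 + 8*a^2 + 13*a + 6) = (a - 7)/(a^2 + 7*a + 6)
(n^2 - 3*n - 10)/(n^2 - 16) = (n^2 - 3*n - 10)/(n^2 - 16)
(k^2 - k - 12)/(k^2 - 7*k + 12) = (k + 3)/(k - 3)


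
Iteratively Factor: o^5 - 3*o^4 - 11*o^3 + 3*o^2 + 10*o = (o - 1)*(o^4 - 2*o^3 - 13*o^2 - 10*o) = (o - 5)*(o - 1)*(o^3 + 3*o^2 + 2*o) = (o - 5)*(o - 1)*(o + 2)*(o^2 + o) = o*(o - 5)*(o - 1)*(o + 2)*(o + 1)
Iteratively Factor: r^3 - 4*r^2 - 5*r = (r - 5)*(r^2 + r) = (r - 5)*(r + 1)*(r)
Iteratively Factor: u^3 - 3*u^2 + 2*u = (u)*(u^2 - 3*u + 2) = u*(u - 2)*(u - 1)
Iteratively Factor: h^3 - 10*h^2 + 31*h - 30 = (h - 3)*(h^2 - 7*h + 10) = (h - 5)*(h - 3)*(h - 2)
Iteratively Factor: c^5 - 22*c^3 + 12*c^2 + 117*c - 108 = (c + 3)*(c^4 - 3*c^3 - 13*c^2 + 51*c - 36) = (c + 3)*(c + 4)*(c^3 - 7*c^2 + 15*c - 9) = (c - 3)*(c + 3)*(c + 4)*(c^2 - 4*c + 3) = (c - 3)^2*(c + 3)*(c + 4)*(c - 1)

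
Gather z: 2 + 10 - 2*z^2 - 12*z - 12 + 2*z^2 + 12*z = 0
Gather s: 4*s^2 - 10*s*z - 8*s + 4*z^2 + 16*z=4*s^2 + s*(-10*z - 8) + 4*z^2 + 16*z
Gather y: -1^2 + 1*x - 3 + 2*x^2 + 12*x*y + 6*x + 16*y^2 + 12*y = 2*x^2 + 7*x + 16*y^2 + y*(12*x + 12) - 4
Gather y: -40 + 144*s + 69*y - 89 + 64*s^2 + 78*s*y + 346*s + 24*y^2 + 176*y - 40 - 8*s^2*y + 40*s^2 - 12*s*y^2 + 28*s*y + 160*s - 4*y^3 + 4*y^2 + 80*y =104*s^2 + 650*s - 4*y^3 + y^2*(28 - 12*s) + y*(-8*s^2 + 106*s + 325) - 169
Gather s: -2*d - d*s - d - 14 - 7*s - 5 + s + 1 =-3*d + s*(-d - 6) - 18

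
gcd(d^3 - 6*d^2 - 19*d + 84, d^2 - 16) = d + 4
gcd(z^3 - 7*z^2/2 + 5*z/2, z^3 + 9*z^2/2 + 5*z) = z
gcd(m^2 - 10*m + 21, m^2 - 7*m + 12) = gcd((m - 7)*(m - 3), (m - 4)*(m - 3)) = m - 3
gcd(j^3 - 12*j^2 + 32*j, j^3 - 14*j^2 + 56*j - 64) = j^2 - 12*j + 32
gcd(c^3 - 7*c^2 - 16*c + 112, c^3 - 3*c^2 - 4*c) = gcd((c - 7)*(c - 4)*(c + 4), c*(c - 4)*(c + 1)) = c - 4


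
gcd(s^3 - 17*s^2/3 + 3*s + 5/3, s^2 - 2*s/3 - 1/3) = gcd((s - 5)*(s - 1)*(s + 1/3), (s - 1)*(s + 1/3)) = s^2 - 2*s/3 - 1/3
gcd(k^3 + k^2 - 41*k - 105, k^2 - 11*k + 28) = k - 7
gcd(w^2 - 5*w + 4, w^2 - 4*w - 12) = 1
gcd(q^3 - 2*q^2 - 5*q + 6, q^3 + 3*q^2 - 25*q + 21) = q^2 - 4*q + 3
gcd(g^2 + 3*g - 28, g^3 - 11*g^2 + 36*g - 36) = 1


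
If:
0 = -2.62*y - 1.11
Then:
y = -0.42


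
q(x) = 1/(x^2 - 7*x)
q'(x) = (7 - 2*x)/(x^2 - 7*x)^2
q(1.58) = -0.12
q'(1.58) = 0.05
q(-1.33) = 0.09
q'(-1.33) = 0.08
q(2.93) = -0.08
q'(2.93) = 0.01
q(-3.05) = 0.03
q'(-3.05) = 0.01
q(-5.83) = 0.01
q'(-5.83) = 0.00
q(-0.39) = 0.35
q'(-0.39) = 0.94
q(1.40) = -0.13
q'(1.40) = 0.07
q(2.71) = -0.09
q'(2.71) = 0.01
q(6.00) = -0.17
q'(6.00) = -0.14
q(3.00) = -0.08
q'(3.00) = 0.01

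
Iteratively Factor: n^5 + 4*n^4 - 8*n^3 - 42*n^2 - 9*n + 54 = (n - 3)*(n^4 + 7*n^3 + 13*n^2 - 3*n - 18) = (n - 3)*(n + 2)*(n^3 + 5*n^2 + 3*n - 9) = (n - 3)*(n - 1)*(n + 2)*(n^2 + 6*n + 9) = (n - 3)*(n - 1)*(n + 2)*(n + 3)*(n + 3)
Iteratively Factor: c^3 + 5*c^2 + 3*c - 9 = (c + 3)*(c^2 + 2*c - 3) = (c - 1)*(c + 3)*(c + 3)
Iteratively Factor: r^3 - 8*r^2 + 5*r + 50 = (r - 5)*(r^2 - 3*r - 10) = (r - 5)*(r + 2)*(r - 5)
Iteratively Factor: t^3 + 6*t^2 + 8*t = (t + 2)*(t^2 + 4*t) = (t + 2)*(t + 4)*(t)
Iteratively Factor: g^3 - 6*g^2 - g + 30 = (g + 2)*(g^2 - 8*g + 15) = (g - 5)*(g + 2)*(g - 3)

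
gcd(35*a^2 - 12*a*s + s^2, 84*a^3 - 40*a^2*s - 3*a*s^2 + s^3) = -7*a + s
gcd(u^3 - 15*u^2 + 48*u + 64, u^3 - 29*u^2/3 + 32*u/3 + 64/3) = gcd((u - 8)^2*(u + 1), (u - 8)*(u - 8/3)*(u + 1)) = u^2 - 7*u - 8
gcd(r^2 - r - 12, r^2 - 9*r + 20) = r - 4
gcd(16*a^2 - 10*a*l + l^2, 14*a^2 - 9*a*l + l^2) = 2*a - l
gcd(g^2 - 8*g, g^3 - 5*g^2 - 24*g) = g^2 - 8*g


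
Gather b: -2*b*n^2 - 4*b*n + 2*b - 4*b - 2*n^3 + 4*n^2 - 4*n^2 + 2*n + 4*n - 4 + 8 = b*(-2*n^2 - 4*n - 2) - 2*n^3 + 6*n + 4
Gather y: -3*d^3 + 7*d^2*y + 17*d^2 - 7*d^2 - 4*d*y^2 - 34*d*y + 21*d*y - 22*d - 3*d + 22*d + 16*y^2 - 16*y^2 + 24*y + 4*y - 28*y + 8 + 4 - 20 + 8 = -3*d^3 + 10*d^2 - 4*d*y^2 - 3*d + y*(7*d^2 - 13*d)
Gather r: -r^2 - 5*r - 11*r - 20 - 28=-r^2 - 16*r - 48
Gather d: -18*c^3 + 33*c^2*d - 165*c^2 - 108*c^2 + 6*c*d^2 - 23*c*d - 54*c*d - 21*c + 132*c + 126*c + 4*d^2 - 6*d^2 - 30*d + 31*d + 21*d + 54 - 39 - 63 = -18*c^3 - 273*c^2 + 237*c + d^2*(6*c - 2) + d*(33*c^2 - 77*c + 22) - 48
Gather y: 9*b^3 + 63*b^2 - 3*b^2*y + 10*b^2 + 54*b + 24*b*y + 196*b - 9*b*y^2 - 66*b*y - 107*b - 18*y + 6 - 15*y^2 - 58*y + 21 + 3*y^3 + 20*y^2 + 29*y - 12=9*b^3 + 73*b^2 + 143*b + 3*y^3 + y^2*(5 - 9*b) + y*(-3*b^2 - 42*b - 47) + 15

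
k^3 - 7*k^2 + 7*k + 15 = (k - 5)*(k - 3)*(k + 1)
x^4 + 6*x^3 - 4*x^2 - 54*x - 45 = (x - 3)*(x + 1)*(x + 3)*(x + 5)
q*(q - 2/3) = q^2 - 2*q/3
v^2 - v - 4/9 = (v - 4/3)*(v + 1/3)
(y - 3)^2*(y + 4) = y^3 - 2*y^2 - 15*y + 36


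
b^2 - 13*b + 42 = (b - 7)*(b - 6)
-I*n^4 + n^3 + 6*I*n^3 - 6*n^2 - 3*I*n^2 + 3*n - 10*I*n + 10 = (n - 5)*(n - 2)*(n + I)*(-I*n - I)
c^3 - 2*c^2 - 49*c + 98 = (c - 7)*(c - 2)*(c + 7)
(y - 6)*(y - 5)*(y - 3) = y^3 - 14*y^2 + 63*y - 90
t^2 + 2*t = t*(t + 2)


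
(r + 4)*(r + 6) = r^2 + 10*r + 24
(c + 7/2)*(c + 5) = c^2 + 17*c/2 + 35/2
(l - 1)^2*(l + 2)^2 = l^4 + 2*l^3 - 3*l^2 - 4*l + 4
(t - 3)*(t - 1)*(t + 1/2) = t^3 - 7*t^2/2 + t + 3/2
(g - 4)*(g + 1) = g^2 - 3*g - 4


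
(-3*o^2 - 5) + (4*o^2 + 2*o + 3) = o^2 + 2*o - 2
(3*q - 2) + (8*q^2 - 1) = 8*q^2 + 3*q - 3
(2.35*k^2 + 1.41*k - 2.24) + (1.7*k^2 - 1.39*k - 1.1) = 4.05*k^2 + 0.02*k - 3.34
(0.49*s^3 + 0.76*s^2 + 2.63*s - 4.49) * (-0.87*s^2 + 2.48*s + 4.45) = -0.4263*s^5 + 0.554*s^4 + 1.7772*s^3 + 13.8107*s^2 + 0.568299999999999*s - 19.9805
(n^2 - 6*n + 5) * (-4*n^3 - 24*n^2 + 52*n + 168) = -4*n^5 + 176*n^3 - 264*n^2 - 748*n + 840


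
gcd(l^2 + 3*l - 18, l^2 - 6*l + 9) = l - 3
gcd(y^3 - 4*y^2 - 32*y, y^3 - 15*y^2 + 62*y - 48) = y - 8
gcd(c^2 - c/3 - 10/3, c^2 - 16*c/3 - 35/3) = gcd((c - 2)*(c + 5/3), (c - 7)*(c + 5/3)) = c + 5/3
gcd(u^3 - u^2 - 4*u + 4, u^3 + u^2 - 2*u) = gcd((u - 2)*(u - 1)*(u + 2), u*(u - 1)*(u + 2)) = u^2 + u - 2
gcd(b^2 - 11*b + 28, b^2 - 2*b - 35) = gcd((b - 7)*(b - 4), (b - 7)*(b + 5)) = b - 7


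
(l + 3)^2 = l^2 + 6*l + 9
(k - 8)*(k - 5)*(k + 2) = k^3 - 11*k^2 + 14*k + 80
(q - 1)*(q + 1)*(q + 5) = q^3 + 5*q^2 - q - 5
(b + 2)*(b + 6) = b^2 + 8*b + 12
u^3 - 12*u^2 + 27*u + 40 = (u - 8)*(u - 5)*(u + 1)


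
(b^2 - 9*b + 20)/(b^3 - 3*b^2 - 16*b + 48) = (b - 5)/(b^2 + b - 12)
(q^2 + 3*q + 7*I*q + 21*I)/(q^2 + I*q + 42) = (q + 3)/(q - 6*I)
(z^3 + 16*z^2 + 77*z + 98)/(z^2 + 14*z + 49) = z + 2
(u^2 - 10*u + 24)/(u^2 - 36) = (u - 4)/(u + 6)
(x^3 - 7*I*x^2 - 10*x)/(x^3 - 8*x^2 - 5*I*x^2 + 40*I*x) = (x - 2*I)/(x - 8)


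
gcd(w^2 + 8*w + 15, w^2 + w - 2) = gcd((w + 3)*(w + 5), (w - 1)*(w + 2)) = 1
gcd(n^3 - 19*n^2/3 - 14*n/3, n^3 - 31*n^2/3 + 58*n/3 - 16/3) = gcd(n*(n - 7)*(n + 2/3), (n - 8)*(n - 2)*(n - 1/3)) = 1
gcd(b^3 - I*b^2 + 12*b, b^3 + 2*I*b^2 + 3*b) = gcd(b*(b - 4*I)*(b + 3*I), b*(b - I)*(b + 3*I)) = b^2 + 3*I*b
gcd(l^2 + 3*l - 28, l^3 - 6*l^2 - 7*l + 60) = l - 4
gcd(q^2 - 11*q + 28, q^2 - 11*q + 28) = q^2 - 11*q + 28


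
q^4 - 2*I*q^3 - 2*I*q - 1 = (q - I)^3*(q + I)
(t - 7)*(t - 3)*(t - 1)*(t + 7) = t^4 - 4*t^3 - 46*t^2 + 196*t - 147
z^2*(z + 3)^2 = z^4 + 6*z^3 + 9*z^2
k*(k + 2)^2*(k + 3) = k^4 + 7*k^3 + 16*k^2 + 12*k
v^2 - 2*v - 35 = (v - 7)*(v + 5)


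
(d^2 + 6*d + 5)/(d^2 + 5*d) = (d + 1)/d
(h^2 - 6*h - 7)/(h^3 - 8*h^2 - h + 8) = (h - 7)/(h^2 - 9*h + 8)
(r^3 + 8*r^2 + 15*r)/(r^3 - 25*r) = (r + 3)/(r - 5)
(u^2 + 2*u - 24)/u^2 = 1 + 2/u - 24/u^2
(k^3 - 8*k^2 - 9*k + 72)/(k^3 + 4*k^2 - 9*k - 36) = (k - 8)/(k + 4)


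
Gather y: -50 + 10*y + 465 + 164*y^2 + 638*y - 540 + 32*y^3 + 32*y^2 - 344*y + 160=32*y^3 + 196*y^2 + 304*y + 35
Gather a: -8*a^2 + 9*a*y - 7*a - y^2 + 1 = -8*a^2 + a*(9*y - 7) - y^2 + 1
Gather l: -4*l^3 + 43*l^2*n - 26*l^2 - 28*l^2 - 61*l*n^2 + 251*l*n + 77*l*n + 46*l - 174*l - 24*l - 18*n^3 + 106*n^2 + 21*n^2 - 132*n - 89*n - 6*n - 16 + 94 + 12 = -4*l^3 + l^2*(43*n - 54) + l*(-61*n^2 + 328*n - 152) - 18*n^3 + 127*n^2 - 227*n + 90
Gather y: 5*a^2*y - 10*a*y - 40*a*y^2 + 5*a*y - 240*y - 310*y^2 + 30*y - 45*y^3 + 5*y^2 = -45*y^3 + y^2*(-40*a - 305) + y*(5*a^2 - 5*a - 210)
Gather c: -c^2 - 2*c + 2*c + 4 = 4 - c^2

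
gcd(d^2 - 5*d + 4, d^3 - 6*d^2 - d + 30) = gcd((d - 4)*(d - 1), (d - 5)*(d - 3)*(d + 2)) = 1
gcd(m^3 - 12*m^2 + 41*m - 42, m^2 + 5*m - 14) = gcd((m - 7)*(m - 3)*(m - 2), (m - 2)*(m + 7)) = m - 2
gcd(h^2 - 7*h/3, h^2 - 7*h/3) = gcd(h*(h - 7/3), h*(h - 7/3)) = h^2 - 7*h/3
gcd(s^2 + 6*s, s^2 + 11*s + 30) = s + 6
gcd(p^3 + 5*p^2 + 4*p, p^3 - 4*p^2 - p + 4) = p + 1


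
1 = 1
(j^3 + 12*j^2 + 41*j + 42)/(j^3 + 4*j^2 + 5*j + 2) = (j^2 + 10*j + 21)/(j^2 + 2*j + 1)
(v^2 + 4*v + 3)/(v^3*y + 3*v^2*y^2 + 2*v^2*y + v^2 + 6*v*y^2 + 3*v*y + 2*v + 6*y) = (v^2 + 4*v + 3)/(v^3*y + 3*v^2*y^2 + 2*v^2*y + v^2 + 6*v*y^2 + 3*v*y + 2*v + 6*y)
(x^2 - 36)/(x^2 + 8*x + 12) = (x - 6)/(x + 2)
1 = 1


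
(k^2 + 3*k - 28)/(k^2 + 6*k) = (k^2 + 3*k - 28)/(k*(k + 6))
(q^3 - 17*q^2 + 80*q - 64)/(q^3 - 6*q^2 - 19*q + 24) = (q - 8)/(q + 3)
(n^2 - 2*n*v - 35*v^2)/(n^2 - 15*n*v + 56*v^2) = (-n - 5*v)/(-n + 8*v)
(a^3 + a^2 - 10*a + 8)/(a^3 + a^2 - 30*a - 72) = (a^2 - 3*a + 2)/(a^2 - 3*a - 18)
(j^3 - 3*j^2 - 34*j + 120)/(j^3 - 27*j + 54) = (j^2 - 9*j + 20)/(j^2 - 6*j + 9)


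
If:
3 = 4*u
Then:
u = 3/4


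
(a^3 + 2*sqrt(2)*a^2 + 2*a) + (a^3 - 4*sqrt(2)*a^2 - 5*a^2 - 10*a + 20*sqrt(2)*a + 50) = 2*a^3 - 5*a^2 - 2*sqrt(2)*a^2 - 8*a + 20*sqrt(2)*a + 50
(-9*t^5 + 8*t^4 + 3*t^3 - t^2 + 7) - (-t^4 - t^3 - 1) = -9*t^5 + 9*t^4 + 4*t^3 - t^2 + 8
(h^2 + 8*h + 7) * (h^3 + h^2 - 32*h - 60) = h^5 + 9*h^4 - 17*h^3 - 309*h^2 - 704*h - 420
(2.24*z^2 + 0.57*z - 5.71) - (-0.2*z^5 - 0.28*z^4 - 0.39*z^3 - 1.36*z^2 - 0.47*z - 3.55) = 0.2*z^5 + 0.28*z^4 + 0.39*z^3 + 3.6*z^2 + 1.04*z - 2.16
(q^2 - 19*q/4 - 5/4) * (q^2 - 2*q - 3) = q^4 - 27*q^3/4 + 21*q^2/4 + 67*q/4 + 15/4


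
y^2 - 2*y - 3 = (y - 3)*(y + 1)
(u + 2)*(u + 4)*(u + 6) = u^3 + 12*u^2 + 44*u + 48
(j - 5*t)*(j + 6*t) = j^2 + j*t - 30*t^2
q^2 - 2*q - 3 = (q - 3)*(q + 1)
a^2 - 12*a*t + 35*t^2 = (a - 7*t)*(a - 5*t)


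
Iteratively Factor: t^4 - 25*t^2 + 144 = (t - 4)*(t^3 + 4*t^2 - 9*t - 36) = (t - 4)*(t + 3)*(t^2 + t - 12) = (t - 4)*(t - 3)*(t + 3)*(t + 4)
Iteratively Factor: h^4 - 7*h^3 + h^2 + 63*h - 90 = (h - 5)*(h^3 - 2*h^2 - 9*h + 18) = (h - 5)*(h - 2)*(h^2 - 9) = (h - 5)*(h - 2)*(h + 3)*(h - 3)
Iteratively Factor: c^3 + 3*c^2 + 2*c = (c + 1)*(c^2 + 2*c) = (c + 1)*(c + 2)*(c)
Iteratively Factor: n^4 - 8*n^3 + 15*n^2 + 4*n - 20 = (n - 2)*(n^3 - 6*n^2 + 3*n + 10) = (n - 2)^2*(n^2 - 4*n - 5) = (n - 5)*(n - 2)^2*(n + 1)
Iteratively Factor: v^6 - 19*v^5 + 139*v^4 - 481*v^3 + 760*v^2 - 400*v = (v)*(v^5 - 19*v^4 + 139*v^3 - 481*v^2 + 760*v - 400) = v*(v - 1)*(v^4 - 18*v^3 + 121*v^2 - 360*v + 400) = v*(v - 4)*(v - 1)*(v^3 - 14*v^2 + 65*v - 100) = v*(v - 4)^2*(v - 1)*(v^2 - 10*v + 25) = v*(v - 5)*(v - 4)^2*(v - 1)*(v - 5)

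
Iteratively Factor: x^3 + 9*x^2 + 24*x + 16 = (x + 4)*(x^2 + 5*x + 4) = (x + 4)^2*(x + 1)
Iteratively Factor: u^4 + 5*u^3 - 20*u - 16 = (u + 1)*(u^3 + 4*u^2 - 4*u - 16) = (u - 2)*(u + 1)*(u^2 + 6*u + 8) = (u - 2)*(u + 1)*(u + 2)*(u + 4)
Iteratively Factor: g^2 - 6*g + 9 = (g - 3)*(g - 3)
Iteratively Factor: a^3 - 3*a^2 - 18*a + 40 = (a - 5)*(a^2 + 2*a - 8) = (a - 5)*(a + 4)*(a - 2)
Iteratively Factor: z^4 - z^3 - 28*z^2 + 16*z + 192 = (z - 4)*(z^3 + 3*z^2 - 16*z - 48) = (z - 4)^2*(z^2 + 7*z + 12) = (z - 4)^2*(z + 3)*(z + 4)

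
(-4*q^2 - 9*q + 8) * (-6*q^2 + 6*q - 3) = 24*q^4 + 30*q^3 - 90*q^2 + 75*q - 24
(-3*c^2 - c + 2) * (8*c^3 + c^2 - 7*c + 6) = -24*c^5 - 11*c^4 + 36*c^3 - 9*c^2 - 20*c + 12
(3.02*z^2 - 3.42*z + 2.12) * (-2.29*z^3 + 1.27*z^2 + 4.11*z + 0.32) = -6.9158*z^5 + 11.6672*z^4 + 3.214*z^3 - 10.3974*z^2 + 7.6188*z + 0.6784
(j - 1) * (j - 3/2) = j^2 - 5*j/2 + 3/2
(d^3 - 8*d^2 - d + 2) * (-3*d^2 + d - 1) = -3*d^5 + 25*d^4 - 6*d^3 + d^2 + 3*d - 2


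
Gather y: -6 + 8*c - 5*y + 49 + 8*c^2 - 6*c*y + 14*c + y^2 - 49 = 8*c^2 + 22*c + y^2 + y*(-6*c - 5) - 6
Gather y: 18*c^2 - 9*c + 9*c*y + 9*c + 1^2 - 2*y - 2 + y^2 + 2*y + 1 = 18*c^2 + 9*c*y + y^2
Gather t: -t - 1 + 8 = 7 - t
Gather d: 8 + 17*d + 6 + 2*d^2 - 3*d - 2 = 2*d^2 + 14*d + 12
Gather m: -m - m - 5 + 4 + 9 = 8 - 2*m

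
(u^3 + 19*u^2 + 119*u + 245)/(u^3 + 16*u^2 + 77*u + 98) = (u + 5)/(u + 2)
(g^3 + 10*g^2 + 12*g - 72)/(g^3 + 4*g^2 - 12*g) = (g + 6)/g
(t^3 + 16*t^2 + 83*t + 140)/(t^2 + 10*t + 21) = (t^2 + 9*t + 20)/(t + 3)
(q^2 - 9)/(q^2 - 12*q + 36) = (q^2 - 9)/(q^2 - 12*q + 36)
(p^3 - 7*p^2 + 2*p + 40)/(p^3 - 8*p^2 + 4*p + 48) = (p - 5)/(p - 6)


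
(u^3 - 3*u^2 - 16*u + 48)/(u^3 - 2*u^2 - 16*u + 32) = (u - 3)/(u - 2)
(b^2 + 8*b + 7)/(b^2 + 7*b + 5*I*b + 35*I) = (b + 1)/(b + 5*I)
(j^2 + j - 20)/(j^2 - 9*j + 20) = (j + 5)/(j - 5)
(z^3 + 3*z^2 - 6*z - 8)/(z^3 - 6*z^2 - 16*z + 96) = (z^2 - z - 2)/(z^2 - 10*z + 24)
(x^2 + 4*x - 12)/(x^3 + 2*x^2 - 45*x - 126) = (x - 2)/(x^2 - 4*x - 21)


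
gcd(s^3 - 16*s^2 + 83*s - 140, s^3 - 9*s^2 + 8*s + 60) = s - 5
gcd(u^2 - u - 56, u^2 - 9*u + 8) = u - 8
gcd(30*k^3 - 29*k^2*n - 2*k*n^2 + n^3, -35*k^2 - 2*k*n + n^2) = 5*k + n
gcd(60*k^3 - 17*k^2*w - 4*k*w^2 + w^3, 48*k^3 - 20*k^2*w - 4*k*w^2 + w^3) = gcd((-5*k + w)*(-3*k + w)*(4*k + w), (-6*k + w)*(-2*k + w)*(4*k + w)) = 4*k + w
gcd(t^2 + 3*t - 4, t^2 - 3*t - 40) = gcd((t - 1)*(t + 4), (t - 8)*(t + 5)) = 1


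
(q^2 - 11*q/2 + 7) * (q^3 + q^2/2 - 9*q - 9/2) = q^5 - 5*q^4 - 19*q^3/4 + 97*q^2/2 - 153*q/4 - 63/2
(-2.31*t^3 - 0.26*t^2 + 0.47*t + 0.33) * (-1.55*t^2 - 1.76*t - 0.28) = 3.5805*t^5 + 4.4686*t^4 + 0.3759*t^3 - 1.2659*t^2 - 0.7124*t - 0.0924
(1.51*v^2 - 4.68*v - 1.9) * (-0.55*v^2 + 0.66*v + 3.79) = -0.8305*v^4 + 3.5706*v^3 + 3.6791*v^2 - 18.9912*v - 7.201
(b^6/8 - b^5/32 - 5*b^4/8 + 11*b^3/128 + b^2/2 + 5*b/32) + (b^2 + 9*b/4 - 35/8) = b^6/8 - b^5/32 - 5*b^4/8 + 11*b^3/128 + 3*b^2/2 + 77*b/32 - 35/8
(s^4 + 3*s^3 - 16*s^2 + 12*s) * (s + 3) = s^5 + 6*s^4 - 7*s^3 - 36*s^2 + 36*s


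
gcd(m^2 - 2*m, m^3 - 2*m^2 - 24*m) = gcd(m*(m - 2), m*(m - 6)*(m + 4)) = m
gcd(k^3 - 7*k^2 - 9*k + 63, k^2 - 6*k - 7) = k - 7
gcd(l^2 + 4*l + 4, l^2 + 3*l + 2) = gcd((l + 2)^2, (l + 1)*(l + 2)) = l + 2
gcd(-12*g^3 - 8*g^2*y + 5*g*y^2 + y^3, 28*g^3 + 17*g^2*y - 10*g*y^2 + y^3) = g + y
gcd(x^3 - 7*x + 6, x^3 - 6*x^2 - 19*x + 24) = x^2 + 2*x - 3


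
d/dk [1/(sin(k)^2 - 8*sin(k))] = 2*(4 - sin(k))*cos(k)/((sin(k) - 8)^2*sin(k)^2)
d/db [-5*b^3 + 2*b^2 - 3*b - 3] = -15*b^2 + 4*b - 3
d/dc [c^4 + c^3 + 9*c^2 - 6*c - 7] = 4*c^3 + 3*c^2 + 18*c - 6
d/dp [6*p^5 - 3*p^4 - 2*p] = 30*p^4 - 12*p^3 - 2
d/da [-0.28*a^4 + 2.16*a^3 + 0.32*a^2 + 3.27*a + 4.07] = -1.12*a^3 + 6.48*a^2 + 0.64*a + 3.27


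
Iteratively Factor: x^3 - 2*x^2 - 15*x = (x - 5)*(x^2 + 3*x) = (x - 5)*(x + 3)*(x)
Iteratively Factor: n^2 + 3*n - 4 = (n - 1)*(n + 4)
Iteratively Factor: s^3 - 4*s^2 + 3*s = (s - 3)*(s^2 - s) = s*(s - 3)*(s - 1)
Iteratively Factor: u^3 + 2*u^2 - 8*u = (u + 4)*(u^2 - 2*u) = u*(u + 4)*(u - 2)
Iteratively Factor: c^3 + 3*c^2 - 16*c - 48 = (c + 4)*(c^2 - c - 12) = (c - 4)*(c + 4)*(c + 3)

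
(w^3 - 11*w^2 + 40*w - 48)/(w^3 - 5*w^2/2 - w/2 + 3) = 2*(w^3 - 11*w^2 + 40*w - 48)/(2*w^3 - 5*w^2 - w + 6)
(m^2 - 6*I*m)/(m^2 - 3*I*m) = (m - 6*I)/(m - 3*I)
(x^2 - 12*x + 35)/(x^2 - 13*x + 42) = (x - 5)/(x - 6)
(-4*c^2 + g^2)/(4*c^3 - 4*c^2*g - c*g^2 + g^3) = -1/(c - g)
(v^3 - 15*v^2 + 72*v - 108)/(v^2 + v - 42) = (v^2 - 9*v + 18)/(v + 7)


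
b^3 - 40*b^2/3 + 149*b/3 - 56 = (b - 8)*(b - 3)*(b - 7/3)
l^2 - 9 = (l - 3)*(l + 3)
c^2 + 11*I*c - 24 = (c + 3*I)*(c + 8*I)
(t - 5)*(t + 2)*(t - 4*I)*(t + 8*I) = t^4 - 3*t^3 + 4*I*t^3 + 22*t^2 - 12*I*t^2 - 96*t - 40*I*t - 320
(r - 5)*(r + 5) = r^2 - 25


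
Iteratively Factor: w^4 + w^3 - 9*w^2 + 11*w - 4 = (w - 1)*(w^3 + 2*w^2 - 7*w + 4) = (w - 1)^2*(w^2 + 3*w - 4) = (w - 1)^2*(w + 4)*(w - 1)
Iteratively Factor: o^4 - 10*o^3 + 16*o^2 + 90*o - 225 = (o - 5)*(o^3 - 5*o^2 - 9*o + 45) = (o - 5)*(o + 3)*(o^2 - 8*o + 15) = (o - 5)^2*(o + 3)*(o - 3)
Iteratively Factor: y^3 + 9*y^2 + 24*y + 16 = (y + 4)*(y^2 + 5*y + 4) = (y + 1)*(y + 4)*(y + 4)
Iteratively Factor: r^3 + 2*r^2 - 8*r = (r - 2)*(r^2 + 4*r) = (r - 2)*(r + 4)*(r)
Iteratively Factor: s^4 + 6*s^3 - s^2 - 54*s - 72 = (s + 3)*(s^3 + 3*s^2 - 10*s - 24) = (s + 2)*(s + 3)*(s^2 + s - 12) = (s - 3)*(s + 2)*(s + 3)*(s + 4)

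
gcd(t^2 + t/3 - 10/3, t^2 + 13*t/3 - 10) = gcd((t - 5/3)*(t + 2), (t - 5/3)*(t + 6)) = t - 5/3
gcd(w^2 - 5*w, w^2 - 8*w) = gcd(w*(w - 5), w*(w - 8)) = w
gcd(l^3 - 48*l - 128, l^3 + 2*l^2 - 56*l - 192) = l^2 - 4*l - 32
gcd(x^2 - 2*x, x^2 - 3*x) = x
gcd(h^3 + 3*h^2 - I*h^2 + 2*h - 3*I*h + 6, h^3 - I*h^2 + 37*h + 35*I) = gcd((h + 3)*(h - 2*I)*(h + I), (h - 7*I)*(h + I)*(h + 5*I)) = h + I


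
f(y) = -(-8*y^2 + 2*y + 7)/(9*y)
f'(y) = -(2 - 16*y)/(9*y) + (-8*y^2 + 2*y + 7)/(9*y^2) = 8/9 + 7/(9*y^2)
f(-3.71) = -3.31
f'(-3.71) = 0.95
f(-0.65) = 0.40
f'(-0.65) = 2.73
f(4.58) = 3.68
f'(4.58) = 0.93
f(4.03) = 3.17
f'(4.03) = 0.94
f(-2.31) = -1.94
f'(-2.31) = 1.03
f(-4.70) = -4.23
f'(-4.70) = 0.92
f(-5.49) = -4.96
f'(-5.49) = 0.91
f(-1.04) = -0.40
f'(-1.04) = 1.61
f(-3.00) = -2.63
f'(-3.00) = 0.98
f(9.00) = 7.69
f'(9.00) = 0.90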